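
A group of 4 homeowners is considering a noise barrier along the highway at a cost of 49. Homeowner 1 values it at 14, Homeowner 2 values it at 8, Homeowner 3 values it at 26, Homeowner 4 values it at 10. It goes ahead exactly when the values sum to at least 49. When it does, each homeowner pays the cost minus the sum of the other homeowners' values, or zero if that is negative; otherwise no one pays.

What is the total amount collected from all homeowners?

Total value 58 ≥ cost 49, so it is built.
Homeowner 1: others sum to 44; max(0, 49 - 44) = 5.
Homeowner 2: others sum to 50; max(0, 49 - 50) = 0.
Homeowner 3: others sum to 32; max(0, 49 - 32) = 17.
Homeowner 4: others sum to 48; max(0, 49 - 48) = 1.
Total collected = 5 + 0 + 17 + 1 = 23.

23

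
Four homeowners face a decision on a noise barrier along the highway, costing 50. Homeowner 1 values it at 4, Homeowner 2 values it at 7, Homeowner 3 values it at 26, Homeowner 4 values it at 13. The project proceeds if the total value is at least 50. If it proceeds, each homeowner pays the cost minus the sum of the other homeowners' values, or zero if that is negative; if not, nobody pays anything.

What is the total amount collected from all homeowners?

Total value 50 ≥ cost 50, so it is built.
Homeowner 1: others sum to 46; max(0, 50 - 46) = 4.
Homeowner 2: others sum to 43; max(0, 50 - 43) = 7.
Homeowner 3: others sum to 24; max(0, 50 - 24) = 26.
Homeowner 4: others sum to 37; max(0, 50 - 37) = 13.
Total collected = 4 + 7 + 26 + 13 = 50.

50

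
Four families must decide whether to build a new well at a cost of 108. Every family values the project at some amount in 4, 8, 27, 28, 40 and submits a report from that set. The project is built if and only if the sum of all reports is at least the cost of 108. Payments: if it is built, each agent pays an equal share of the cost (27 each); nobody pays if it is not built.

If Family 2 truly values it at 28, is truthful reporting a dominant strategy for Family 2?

Consider the case where Family 1 reports 4, Family 3 reports 27 and Family 4 reports 40.
Truthful report 28: project not built, utility 0.
Report 40 instead: project built, pays 27, utility 28 - 27 = 1.
Since 1 > 0, reporting 40 is strictly better here, so truthful reporting is not dominant.

No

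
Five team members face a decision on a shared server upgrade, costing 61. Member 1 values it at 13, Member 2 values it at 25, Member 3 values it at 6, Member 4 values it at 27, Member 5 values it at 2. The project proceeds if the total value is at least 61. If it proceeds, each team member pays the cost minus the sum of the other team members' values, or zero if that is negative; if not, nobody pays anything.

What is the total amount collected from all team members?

Total value 73 ≥ cost 61, so it is built.
Member 1: others sum to 60; max(0, 61 - 60) = 1.
Member 2: others sum to 48; max(0, 61 - 48) = 13.
Member 3: others sum to 67; max(0, 61 - 67) = 0.
Member 4: others sum to 46; max(0, 61 - 46) = 15.
Member 5: others sum to 71; max(0, 61 - 71) = 0.
Total collected = 1 + 13 + 0 + 15 + 0 = 29.

29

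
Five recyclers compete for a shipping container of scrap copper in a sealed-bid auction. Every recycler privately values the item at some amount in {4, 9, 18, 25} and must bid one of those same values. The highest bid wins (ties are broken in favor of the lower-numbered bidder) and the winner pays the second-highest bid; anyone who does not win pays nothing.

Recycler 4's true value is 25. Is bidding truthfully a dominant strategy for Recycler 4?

Check each profile of the others' bids and compare truth against every alternative bid.
Others bid (4, 4, 18, 4): truth gives 7, best alternative gives 0.
Others bid (4, 4, 18, 9): truth gives 7, best alternative gives 0.
Others bid (4, 4, 18, 18): truth gives 7, best alternative gives 0.
Others bid (4, 9, 18, 4): truth gives 7, best alternative gives 0.
Others bid (4, 9, 18, 9): truth gives 7, best alternative gives 0.
Others bid (4, 9, 18, 18): truth gives 7, best alternative gives 0.
(Remaining 250 profiles checked similarly; truth is weakly best in each.)
In every case the truthful bid is at least as good as any alternative, so it is a dominant strategy.

Yes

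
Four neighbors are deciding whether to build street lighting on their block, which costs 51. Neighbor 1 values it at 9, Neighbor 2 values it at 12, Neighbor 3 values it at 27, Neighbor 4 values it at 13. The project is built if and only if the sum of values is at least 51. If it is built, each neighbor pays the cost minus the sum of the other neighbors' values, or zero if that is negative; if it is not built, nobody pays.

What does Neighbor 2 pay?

2

Total value 61 ≥ cost 51, so the project is built.
The other neighbors' values sum to 49.
Cost minus that sum is 51 - 49 = 2.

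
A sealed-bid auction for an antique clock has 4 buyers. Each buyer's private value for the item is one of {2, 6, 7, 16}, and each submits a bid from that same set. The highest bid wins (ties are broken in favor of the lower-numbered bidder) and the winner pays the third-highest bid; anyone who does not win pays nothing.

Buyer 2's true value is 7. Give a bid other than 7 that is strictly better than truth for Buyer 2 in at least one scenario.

16

Suppose Buyer 1 bids 2, Buyer 3 bids 2 and Buyer 4 bids 16.
Bid 7: loses, pays 0, utility 0.
Bid 16: wins, pays 2, utility 7 - 2 = 5.
So bidding 16 beats truth here (5 > 0).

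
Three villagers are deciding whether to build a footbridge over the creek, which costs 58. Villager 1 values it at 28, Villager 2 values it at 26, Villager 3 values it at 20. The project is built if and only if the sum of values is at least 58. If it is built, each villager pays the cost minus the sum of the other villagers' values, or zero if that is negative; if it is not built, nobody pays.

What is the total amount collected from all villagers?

26

Total value 74 ≥ cost 58, so it is built.
Villager 1: others sum to 46; max(0, 58 - 46) = 12.
Villager 2: others sum to 48; max(0, 58 - 48) = 10.
Villager 3: others sum to 54; max(0, 58 - 54) = 4.
Total collected = 12 + 10 + 4 = 26.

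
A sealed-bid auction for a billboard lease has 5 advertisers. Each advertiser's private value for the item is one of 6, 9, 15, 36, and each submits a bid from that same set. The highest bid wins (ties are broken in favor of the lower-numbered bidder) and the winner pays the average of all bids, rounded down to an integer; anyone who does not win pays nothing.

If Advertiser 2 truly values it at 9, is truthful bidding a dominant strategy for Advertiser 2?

Consider the case where Advertiser 1 bids 9, Advertiser 3 bids 6, Advertiser 4 bids 6 and Advertiser 5 bids 6.
Truthful bid 9: loses, pays 0, utility 0.
Bid 15 instead: wins, pays 8, utility 9 - 8 = 1.
Since 1 > 0, bidding 15 is strictly better here, so truthful bidding is not dominant.

No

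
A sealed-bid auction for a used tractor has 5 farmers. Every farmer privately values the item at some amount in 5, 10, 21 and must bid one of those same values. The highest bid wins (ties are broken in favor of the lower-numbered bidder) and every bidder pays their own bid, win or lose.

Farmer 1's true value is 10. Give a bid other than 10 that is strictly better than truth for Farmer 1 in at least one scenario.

5

Suppose Farmer 2 bids 5, Farmer 3 bids 5, Farmer 4 bids 5 and Farmer 5 bids 5.
Bid 10: wins, pays 10, utility 10 - 10 = 0.
Bid 5: wins, pays 5, utility 10 - 5 = 5.
So bidding 5 beats truth here (5 > 0).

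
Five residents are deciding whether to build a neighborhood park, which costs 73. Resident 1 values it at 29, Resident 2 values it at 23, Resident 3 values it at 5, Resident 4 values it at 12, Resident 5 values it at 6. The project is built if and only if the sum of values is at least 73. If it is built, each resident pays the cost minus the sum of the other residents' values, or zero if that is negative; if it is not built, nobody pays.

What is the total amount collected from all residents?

65

Total value 75 ≥ cost 73, so it is built.
Resident 1: others sum to 46; max(0, 73 - 46) = 27.
Resident 2: others sum to 52; max(0, 73 - 52) = 21.
Resident 3: others sum to 70; max(0, 73 - 70) = 3.
Resident 4: others sum to 63; max(0, 73 - 63) = 10.
Resident 5: others sum to 69; max(0, 73 - 69) = 4.
Total collected = 27 + 21 + 3 + 10 + 4 = 65.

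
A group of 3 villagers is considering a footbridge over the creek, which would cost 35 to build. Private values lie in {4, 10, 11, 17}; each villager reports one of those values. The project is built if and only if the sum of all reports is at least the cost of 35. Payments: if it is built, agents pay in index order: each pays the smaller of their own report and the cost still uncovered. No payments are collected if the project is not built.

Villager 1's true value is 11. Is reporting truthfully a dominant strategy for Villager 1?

No

Consider the case where Villager 2 reports 10 and Villager 3 reports 17.
Truthful report 11: project built, pays 11, utility 11 - 11 = 0.
Report 10 instead: project built, pays 10, utility 11 - 10 = 1.
Since 1 > 0, reporting 10 is strictly better here, so truthful reporting is not dominant.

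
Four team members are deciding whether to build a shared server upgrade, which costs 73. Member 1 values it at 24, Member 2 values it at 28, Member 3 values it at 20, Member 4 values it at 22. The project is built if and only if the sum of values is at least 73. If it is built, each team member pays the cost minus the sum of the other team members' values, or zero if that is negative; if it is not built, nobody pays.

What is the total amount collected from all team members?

11

Total value 94 ≥ cost 73, so it is built.
Member 1: others sum to 70; max(0, 73 - 70) = 3.
Member 2: others sum to 66; max(0, 73 - 66) = 7.
Member 3: others sum to 74; max(0, 73 - 74) = 0.
Member 4: others sum to 72; max(0, 73 - 72) = 1.
Total collected = 3 + 7 + 0 + 1 = 11.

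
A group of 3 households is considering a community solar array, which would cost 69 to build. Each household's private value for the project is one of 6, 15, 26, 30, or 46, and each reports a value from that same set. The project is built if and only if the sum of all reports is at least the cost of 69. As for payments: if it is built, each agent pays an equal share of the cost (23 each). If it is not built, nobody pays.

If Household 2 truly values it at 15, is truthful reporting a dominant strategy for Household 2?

Consider the case where Household 1 reports 15 and Household 3 reports 46.
Truthful report 15: project built, pays 23, utility 15 - 23 = -8.
Report 6 instead: project not built, utility 0.
Since 0 > -8, reporting 6 is strictly better here, so truthful reporting is not dominant.

No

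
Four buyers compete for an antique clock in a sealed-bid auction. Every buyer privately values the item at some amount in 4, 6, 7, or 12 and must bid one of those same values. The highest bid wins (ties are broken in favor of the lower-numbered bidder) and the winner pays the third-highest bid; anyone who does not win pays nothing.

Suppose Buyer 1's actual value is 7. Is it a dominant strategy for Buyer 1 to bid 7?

No

Consider the case where Buyer 2 bids 4, Buyer 3 bids 4 and Buyer 4 bids 12.
Truthful bid 7: loses, pays 0, utility 0.
Bid 12 instead: wins, pays 4, utility 7 - 4 = 3.
Since 3 > 0, bidding 12 is strictly better here, so truthful bidding is not dominant.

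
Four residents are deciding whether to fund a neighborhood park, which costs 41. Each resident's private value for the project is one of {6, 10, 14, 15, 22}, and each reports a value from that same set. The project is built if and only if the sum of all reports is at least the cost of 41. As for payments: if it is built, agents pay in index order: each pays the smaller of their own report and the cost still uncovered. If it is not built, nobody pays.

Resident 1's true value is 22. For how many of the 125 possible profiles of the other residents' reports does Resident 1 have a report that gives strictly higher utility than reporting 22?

121

Others report (6, 6, 14): truth gives 0; report 15 gives 7 > 0. Violating.
Others report (6, 6, 15): truth gives 0; report 14 gives 8 > 0. Violating.
Others report (6, 6, 22): truth gives 0; report 10 gives 12 > 0. Violating.
Others report (6, 10, 10): truth gives 0; report 15 gives 7 > 0. Violating.
Others report (6, 6, 6): truth gives 0; no alternative beats it.
Others report (6, 6, 10): truth gives 0; no alternative beats it.
(Checking all 125 profiles: 121 have a profitable deviation, 4 do not.)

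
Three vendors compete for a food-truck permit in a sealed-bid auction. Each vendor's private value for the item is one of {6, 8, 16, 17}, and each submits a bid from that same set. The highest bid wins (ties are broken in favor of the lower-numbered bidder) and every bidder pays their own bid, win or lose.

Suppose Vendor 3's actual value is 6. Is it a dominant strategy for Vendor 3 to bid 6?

No

Consider the case where Vendor 1 bids 6 and Vendor 2 bids 6.
Truthful bid 6: loses but pays 6, utility -6.
Bid 8 instead: wins, pays 8, utility 6 - 8 = -2.
Since -2 > -6, bidding 8 is strictly better here, so truthful bidding is not dominant.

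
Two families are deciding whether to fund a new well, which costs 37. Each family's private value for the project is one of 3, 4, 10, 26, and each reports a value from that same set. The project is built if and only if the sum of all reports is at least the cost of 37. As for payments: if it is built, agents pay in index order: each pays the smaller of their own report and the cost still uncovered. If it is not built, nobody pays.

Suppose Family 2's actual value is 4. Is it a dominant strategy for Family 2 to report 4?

Check each profile of the others' reports and compare truth against every alternative report.
Others report (3): truth gives 0, best alternative gives 0.
Others report (4): truth gives 0, best alternative gives 0.
Others report (10): truth gives 0, best alternative gives 0.
Others report (26): truth gives 0, best alternative gives 0.
In every case the truthful report is at least as good as any alternative, so it is a dominant strategy.

Yes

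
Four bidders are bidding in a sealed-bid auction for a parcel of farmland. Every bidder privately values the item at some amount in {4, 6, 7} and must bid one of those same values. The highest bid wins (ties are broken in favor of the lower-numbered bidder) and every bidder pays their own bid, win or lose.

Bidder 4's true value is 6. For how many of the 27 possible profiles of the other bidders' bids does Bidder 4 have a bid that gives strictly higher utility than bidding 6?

Others bid (4, 4, 6): truth gives -6; bid 7 gives -1 > -6. Violating.
Others bid (4, 4, 7): truth gives -6; bid 4 gives -4 > -6. Violating.
Others bid (4, 6, 4): truth gives -6; bid 7 gives -1 > -6. Violating.
Others bid (4, 6, 6): truth gives -6; bid 7 gives -1 > -6. Violating.
Others bid (4, 4, 4): truth gives 0; no alternative beats it.
(Checking all 27 profiles: 26 have a profitable deviation, 1 does not.)

26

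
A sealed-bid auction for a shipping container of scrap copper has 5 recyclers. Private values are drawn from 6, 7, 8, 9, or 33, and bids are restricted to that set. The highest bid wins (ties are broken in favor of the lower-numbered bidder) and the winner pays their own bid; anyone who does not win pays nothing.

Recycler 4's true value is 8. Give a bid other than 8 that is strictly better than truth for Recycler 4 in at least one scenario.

7

Suppose Recycler 1 bids 6, Recycler 2 bids 6, Recycler 3 bids 6 and Recycler 5 bids 6.
Bid 8: wins, pays 8, utility 8 - 8 = 0.
Bid 7: wins, pays 7, utility 8 - 7 = 1.
So bidding 7 beats truth here (1 > 0).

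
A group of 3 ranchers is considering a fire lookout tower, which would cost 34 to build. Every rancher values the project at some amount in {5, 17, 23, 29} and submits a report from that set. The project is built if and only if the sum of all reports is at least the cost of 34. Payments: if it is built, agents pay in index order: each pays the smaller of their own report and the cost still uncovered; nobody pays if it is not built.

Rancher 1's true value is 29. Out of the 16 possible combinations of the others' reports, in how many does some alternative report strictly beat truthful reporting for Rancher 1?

15

Others report (5, 17): truth gives 0; report 17 gives 12 > 0. Violating.
Others report (5, 23): truth gives 0; report 17 gives 12 > 0. Violating.
Others report (5, 29): truth gives 0; report 5 gives 24 > 0. Violating.
Others report (17, 5): truth gives 0; report 17 gives 12 > 0. Violating.
Others report (5, 5): truth gives 0; no alternative beats it.
(Checking all 16 profiles: 15 have a profitable deviation, 1 does not.)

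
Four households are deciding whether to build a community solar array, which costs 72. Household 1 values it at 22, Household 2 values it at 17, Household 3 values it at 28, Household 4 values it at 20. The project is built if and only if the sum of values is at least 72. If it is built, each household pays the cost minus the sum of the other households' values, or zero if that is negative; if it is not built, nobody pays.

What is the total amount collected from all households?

Total value 87 ≥ cost 72, so it is built.
Household 1: others sum to 65; max(0, 72 - 65) = 7.
Household 2: others sum to 70; max(0, 72 - 70) = 2.
Household 3: others sum to 59; max(0, 72 - 59) = 13.
Household 4: others sum to 67; max(0, 72 - 67) = 5.
Total collected = 7 + 2 + 13 + 5 = 27.

27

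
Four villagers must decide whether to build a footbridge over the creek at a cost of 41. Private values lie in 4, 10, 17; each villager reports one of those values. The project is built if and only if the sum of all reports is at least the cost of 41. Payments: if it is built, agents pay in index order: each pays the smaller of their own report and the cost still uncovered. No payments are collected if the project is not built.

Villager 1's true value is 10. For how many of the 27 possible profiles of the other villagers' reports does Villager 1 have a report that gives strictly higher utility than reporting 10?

Others report (4, 17, 17): truth gives 0; report 4 gives 6 > 0. Violating.
Others report (10, 10, 17): truth gives 0; report 4 gives 6 > 0. Violating.
Others report (10, 17, 10): truth gives 0; report 4 gives 6 > 0. Violating.
Others report (10, 17, 17): truth gives 0; report 4 gives 6 > 0. Violating.
Others report (4, 4, 4): truth gives 0; no alternative beats it.
Others report (4, 4, 10): truth gives 0; no alternative beats it.
(Checking all 27 profiles: 10 have a profitable deviation, 17 do not.)

10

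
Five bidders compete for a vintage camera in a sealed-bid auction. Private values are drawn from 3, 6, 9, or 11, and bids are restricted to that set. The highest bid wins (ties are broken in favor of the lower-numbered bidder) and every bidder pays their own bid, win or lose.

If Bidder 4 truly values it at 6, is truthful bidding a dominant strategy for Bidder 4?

Consider the case where Bidder 1 bids 3, Bidder 2 bids 3, Bidder 3 bids 3 and Bidder 5 bids 9.
Truthful bid 6: loses but pays 6, utility -6.
Bid 3 instead: loses but pays 3, utility -3.
Since -3 > -6, bidding 3 is strictly better here, so truthful bidding is not dominant.

No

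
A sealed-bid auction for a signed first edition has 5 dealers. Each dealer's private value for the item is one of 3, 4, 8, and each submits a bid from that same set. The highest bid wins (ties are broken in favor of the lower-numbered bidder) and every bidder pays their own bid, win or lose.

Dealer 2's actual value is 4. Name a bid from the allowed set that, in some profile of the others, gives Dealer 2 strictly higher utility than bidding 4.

Suppose Dealer 1 bids 3, Dealer 3 bids 3, Dealer 4 bids 3 and Dealer 5 bids 8.
Bid 4: loses but pays 4, utility -4.
Bid 3: loses but pays 3, utility -3.
So bidding 3 beats truth here (-3 > -4).

3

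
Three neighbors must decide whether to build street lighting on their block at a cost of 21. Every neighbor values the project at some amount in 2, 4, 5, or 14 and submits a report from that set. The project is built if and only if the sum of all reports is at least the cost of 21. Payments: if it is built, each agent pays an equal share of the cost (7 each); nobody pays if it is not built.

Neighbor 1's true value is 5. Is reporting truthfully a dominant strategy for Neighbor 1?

Consider the case where Neighbor 2 reports 2 and Neighbor 3 reports 14.
Truthful report 5: project built, pays 7, utility 5 - 7 = -2.
Report 2 instead: project not built, utility 0.
Since 0 > -2, reporting 2 is strictly better here, so truthful reporting is not dominant.

No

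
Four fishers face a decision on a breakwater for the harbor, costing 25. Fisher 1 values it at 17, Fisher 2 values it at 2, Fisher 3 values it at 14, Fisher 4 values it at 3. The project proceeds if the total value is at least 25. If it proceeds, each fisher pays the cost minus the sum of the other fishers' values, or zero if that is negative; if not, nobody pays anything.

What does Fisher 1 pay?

Total value 36 ≥ cost 25, so the project is built.
The other fishers' values sum to 19.
Cost minus that sum is 25 - 19 = 6.

6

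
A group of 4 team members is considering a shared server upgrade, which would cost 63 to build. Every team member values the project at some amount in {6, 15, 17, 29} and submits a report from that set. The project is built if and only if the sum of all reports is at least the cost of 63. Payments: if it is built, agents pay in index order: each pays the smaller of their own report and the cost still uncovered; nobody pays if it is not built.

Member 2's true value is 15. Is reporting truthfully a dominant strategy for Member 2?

No

Consider the case where Member 1 reports 6, Member 3 reports 29 and Member 4 reports 29.
Truthful report 15: project built, pays 15, utility 15 - 15 = 0.
Report 6 instead: project built, pays 6, utility 15 - 6 = 9.
Since 9 > 0, reporting 6 is strictly better here, so truthful reporting is not dominant.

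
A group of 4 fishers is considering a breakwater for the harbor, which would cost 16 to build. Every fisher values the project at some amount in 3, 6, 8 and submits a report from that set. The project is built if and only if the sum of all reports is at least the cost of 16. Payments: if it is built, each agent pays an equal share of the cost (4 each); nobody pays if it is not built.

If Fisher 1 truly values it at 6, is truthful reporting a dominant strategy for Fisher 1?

No

Consider the case where Fisher 2 reports 3, Fisher 3 reports 3 and Fisher 4 reports 3.
Truthful report 6: project not built, utility 0.
Report 8 instead: project built, pays 4, utility 6 - 4 = 2.
Since 2 > 0, reporting 8 is strictly better here, so truthful reporting is not dominant.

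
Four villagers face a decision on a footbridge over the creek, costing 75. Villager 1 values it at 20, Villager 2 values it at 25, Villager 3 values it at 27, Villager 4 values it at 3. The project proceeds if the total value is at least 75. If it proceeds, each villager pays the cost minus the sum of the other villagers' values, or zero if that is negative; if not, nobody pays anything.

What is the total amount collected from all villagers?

Total value 75 ≥ cost 75, so it is built.
Villager 1: others sum to 55; max(0, 75 - 55) = 20.
Villager 2: others sum to 50; max(0, 75 - 50) = 25.
Villager 3: others sum to 48; max(0, 75 - 48) = 27.
Villager 4: others sum to 72; max(0, 75 - 72) = 3.
Total collected = 20 + 25 + 27 + 3 = 75.

75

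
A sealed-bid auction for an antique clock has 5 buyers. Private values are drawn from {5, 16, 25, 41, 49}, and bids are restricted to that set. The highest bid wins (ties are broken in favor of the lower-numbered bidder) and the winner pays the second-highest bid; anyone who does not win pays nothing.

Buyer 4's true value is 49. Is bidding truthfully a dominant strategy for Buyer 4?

Yes

Check each profile of the others' bids and compare truth against every alternative bid.
Others bid (5, 5, 41, 5): truth gives 8, best alternative gives 0.
Others bid (5, 5, 41, 16): truth gives 8, best alternative gives 0.
Others bid (5, 5, 41, 25): truth gives 8, best alternative gives 0.
Others bid (5, 5, 41, 41): truth gives 8, best alternative gives 0.
Others bid (5, 16, 41, 5): truth gives 8, best alternative gives 0.
Others bid (5, 16, 41, 16): truth gives 8, best alternative gives 0.
(Remaining 619 profiles checked similarly; truth is weakly best in each.)
In every case the truthful bid is at least as good as any alternative, so it is a dominant strategy.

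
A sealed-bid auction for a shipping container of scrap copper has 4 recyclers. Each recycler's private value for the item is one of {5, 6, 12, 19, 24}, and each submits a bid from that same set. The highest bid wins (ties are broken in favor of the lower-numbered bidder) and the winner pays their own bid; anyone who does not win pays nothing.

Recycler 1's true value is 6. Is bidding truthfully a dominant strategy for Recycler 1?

No

Consider the case where Recycler 2 bids 5, Recycler 3 bids 5 and Recycler 4 bids 5.
Truthful bid 6: wins, pays 6, utility 6 - 6 = 0.
Bid 5 instead: wins, pays 5, utility 6 - 5 = 1.
Since 1 > 0, bidding 5 is strictly better here, so truthful bidding is not dominant.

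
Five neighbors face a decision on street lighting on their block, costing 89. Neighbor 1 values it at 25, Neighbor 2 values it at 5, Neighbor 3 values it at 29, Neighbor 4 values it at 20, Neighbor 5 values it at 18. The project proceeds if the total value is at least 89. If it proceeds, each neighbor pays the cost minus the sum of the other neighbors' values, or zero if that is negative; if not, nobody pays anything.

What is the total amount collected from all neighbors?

60

Total value 97 ≥ cost 89, so it is built.
Neighbor 1: others sum to 72; max(0, 89 - 72) = 17.
Neighbor 2: others sum to 92; max(0, 89 - 92) = 0.
Neighbor 3: others sum to 68; max(0, 89 - 68) = 21.
Neighbor 4: others sum to 77; max(0, 89 - 77) = 12.
Neighbor 5: others sum to 79; max(0, 89 - 79) = 10.
Total collected = 17 + 0 + 21 + 12 + 10 = 60.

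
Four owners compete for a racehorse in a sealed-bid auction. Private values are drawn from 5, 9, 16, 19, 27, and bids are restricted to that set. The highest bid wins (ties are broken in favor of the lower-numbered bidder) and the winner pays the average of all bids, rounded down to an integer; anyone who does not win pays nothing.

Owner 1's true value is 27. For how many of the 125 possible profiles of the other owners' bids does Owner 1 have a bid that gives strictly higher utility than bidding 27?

64

Others bid (5, 5, 5): truth gives 17; bid 5 gives 22 > 17. Violating.
Others bid (5, 5, 9): truth gives 16; bid 9 gives 20 > 16. Violating.
Others bid (5, 5, 16): truth gives 14; bid 16 gives 17 > 14. Violating.
Others bid (5, 5, 19): truth gives 13; bid 19 gives 15 > 13. Violating.
Others bid (5, 5, 27): truth gives 11; no alternative beats it.
Others bid (5, 9, 27): truth gives 10; no alternative beats it.
(Checking all 125 profiles: 64 have a profitable deviation, 61 do not.)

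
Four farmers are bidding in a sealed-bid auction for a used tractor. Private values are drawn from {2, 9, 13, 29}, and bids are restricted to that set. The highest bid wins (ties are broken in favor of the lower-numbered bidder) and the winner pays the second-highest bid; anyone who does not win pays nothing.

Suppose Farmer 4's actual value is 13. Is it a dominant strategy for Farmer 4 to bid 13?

Yes

Check each profile of the others' bids and compare truth against every alternative bid.
Others bid (2, 2, 2): truth gives 11, best alternative gives 11.
Others bid (2, 2, 9): truth gives 4, best alternative gives 4.
Others bid (2, 9, 2): truth gives 4, best alternative gives 4.
Others bid (2, 9, 9): truth gives 4, best alternative gives 4.
Others bid (9, 2, 2): truth gives 4, best alternative gives 4.
Others bid (9, 2, 9): truth gives 4, best alternative gives 4.
(Remaining 58 profiles checked similarly; truth is weakly best in each.)
In every case the truthful bid is at least as good as any alternative, so it is a dominant strategy.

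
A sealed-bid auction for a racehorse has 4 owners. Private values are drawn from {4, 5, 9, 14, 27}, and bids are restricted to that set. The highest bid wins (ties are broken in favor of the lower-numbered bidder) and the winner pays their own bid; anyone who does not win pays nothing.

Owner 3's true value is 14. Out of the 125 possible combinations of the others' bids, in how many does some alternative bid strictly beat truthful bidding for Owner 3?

Others bid (4, 4, 4): truth gives 0; bid 5 gives 9 > 0. Violating.
Others bid (4, 4, 5): truth gives 0; bid 5 gives 9 > 0. Violating.
Others bid (4, 4, 9): truth gives 0; bid 9 gives 5 > 0. Violating.
Others bid (4, 5, 4): truth gives 0; bid 9 gives 5 > 0. Violating.
Others bid (4, 4, 14): truth gives 0; no alternative beats it.
Others bid (4, 4, 27): truth gives 0; no alternative beats it.
(Checking all 125 profiles: 12 have a profitable deviation, 113 do not.)

12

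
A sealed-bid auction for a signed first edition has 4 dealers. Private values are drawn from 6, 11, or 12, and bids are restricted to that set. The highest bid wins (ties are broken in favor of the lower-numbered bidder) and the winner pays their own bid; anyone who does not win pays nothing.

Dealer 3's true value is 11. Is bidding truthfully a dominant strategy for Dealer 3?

Yes

Check each profile of the others' bids and compare truth against every alternative bid.
Others bid (6, 6, 6): truth gives 0, best alternative gives 0.
Others bid (6, 6, 11): truth gives 0, best alternative gives 0.
Others bid (6, 6, 12): truth gives 0, best alternative gives 0.
Others bid (6, 11, 6): truth gives 0, best alternative gives 0.
Others bid (6, 11, 11): truth gives 0, best alternative gives 0.
Others bid (6, 11, 12): truth gives 0, best alternative gives 0.
(Remaining 21 profiles checked similarly; truth is weakly best in each.)
In every case the truthful bid is at least as good as any alternative, so it is a dominant strategy.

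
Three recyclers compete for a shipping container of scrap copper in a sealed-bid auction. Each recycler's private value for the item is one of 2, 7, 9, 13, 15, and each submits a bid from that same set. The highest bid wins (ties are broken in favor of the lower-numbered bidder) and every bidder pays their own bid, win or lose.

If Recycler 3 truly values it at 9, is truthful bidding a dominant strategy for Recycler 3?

No

Consider the case where Recycler 1 bids 2 and Recycler 2 bids 2.
Truthful bid 9: wins, pays 9, utility 9 - 9 = 0.
Bid 7 instead: wins, pays 7, utility 9 - 7 = 2.
Since 2 > 0, bidding 7 is strictly better here, so truthful bidding is not dominant.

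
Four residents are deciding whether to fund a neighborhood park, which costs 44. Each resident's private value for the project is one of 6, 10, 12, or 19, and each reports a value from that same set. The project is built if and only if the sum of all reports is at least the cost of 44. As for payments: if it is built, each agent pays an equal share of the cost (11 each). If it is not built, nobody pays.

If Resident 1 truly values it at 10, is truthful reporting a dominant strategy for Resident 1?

No

Consider the case where Resident 2 reports 6, Resident 3 reports 10 and Resident 4 reports 19.
Truthful report 10: project built, pays 11, utility 10 - 11 = -1.
Report 6 instead: project not built, utility 0.
Since 0 > -1, reporting 6 is strictly better here, so truthful reporting is not dominant.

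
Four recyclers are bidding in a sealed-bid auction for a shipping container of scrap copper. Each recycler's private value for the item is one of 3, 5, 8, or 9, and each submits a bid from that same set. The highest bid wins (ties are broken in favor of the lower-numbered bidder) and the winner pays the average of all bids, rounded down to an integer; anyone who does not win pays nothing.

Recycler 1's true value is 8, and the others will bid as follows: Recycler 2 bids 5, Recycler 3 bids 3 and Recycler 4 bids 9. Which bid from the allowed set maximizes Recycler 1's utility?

9

Bid 3: loses, pays 0, utility 0.
Bid 5: loses, pays 0, utility 0.
Bid 8: loses, pays 0, utility 0.
Bid 9: wins, pays 6, utility 8 - 6 = 2.
The best choice is 9 with utility 2.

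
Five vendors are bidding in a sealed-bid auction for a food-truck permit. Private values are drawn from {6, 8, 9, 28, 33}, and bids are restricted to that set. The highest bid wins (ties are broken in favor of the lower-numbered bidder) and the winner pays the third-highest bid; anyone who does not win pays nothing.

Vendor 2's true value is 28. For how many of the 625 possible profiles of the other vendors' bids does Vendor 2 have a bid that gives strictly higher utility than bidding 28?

Others bid (6, 6, 6, 33): truth gives 0; bid 33 gives 22 > 0. Violating.
Others bid (6, 6, 8, 33): truth gives 0; bid 33 gives 20 > 0. Violating.
Others bid (6, 6, 9, 33): truth gives 0; bid 33 gives 19 > 0. Violating.
Others bid (6, 6, 33, 6): truth gives 0; bid 33 gives 22 > 0. Violating.
Others bid (6, 6, 6, 6): truth gives 22; no alternative beats it.
Others bid (6, 6, 6, 8): truth gives 22; no alternative beats it.
(Checking all 625 profiles: 108 have a profitable deviation, 517 do not.)

108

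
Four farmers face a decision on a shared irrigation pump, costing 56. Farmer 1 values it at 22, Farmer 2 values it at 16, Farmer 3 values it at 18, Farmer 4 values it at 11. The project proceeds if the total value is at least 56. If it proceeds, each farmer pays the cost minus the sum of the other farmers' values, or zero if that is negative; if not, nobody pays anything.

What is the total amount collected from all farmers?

Total value 67 ≥ cost 56, so it is built.
Farmer 1: others sum to 45; max(0, 56 - 45) = 11.
Farmer 2: others sum to 51; max(0, 56 - 51) = 5.
Farmer 3: others sum to 49; max(0, 56 - 49) = 7.
Farmer 4: others sum to 56; max(0, 56 - 56) = 0.
Total collected = 11 + 5 + 7 + 0 = 23.

23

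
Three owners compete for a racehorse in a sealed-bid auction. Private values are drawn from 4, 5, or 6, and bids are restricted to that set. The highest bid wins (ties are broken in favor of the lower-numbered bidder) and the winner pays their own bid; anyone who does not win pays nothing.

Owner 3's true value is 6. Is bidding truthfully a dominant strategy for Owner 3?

Consider the case where Owner 1 bids 4 and Owner 2 bids 4.
Truthful bid 6: wins, pays 6, utility 6 - 6 = 0.
Bid 5 instead: wins, pays 5, utility 6 - 5 = 1.
Since 1 > 0, bidding 5 is strictly better here, so truthful bidding is not dominant.

No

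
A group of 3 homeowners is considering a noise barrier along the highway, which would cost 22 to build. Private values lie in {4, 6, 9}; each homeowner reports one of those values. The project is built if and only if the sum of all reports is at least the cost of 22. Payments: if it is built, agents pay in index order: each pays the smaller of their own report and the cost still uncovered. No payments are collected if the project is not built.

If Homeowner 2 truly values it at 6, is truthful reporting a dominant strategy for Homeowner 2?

Consider the case where Homeowner 1 reports 9 and Homeowner 3 reports 9.
Truthful report 6: project built, pays 6, utility 6 - 6 = 0.
Report 4 instead: project built, pays 4, utility 6 - 4 = 2.
Since 2 > 0, reporting 4 is strictly better here, so truthful reporting is not dominant.

No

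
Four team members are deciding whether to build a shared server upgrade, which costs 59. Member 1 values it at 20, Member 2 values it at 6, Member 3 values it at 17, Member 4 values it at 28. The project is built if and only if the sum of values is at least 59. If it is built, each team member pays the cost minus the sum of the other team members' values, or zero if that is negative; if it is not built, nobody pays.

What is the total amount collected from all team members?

29

Total value 71 ≥ cost 59, so it is built.
Member 1: others sum to 51; max(0, 59 - 51) = 8.
Member 2: others sum to 65; max(0, 59 - 65) = 0.
Member 3: others sum to 54; max(0, 59 - 54) = 5.
Member 4: others sum to 43; max(0, 59 - 43) = 16.
Total collected = 8 + 0 + 5 + 16 = 29.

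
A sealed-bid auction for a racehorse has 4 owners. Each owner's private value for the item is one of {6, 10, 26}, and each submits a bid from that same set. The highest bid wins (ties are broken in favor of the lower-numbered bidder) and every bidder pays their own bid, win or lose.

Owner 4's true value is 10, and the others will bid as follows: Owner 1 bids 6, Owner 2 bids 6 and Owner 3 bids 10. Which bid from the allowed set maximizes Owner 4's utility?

Bid 6: loses but pays 6, utility -6.
Bid 10: loses but pays 10, utility -10.
Bid 26: wins, pays 26, utility 10 - 26 = -16.
The best choice is 6 with utility -6.

6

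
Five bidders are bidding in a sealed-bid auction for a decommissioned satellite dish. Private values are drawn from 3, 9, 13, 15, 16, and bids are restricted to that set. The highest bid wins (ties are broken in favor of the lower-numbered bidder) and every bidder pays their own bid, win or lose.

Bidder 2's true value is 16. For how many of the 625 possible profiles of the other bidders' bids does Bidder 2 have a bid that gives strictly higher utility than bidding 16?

317

Others bid (3, 3, 3, 3): truth gives 0; bid 9 gives 7 > 0. Violating.
Others bid (3, 3, 3, 9): truth gives 0; bid 9 gives 7 > 0. Violating.
Others bid (3, 3, 3, 13): truth gives 0; bid 13 gives 3 > 0. Violating.
Others bid (3, 3, 3, 15): truth gives 0; bid 15 gives 1 > 0. Violating.
Others bid (3, 3, 3, 16): truth gives 0; no alternative beats it.
Others bid (3, 3, 9, 16): truth gives 0; no alternative beats it.
(Checking all 625 profiles: 317 have a profitable deviation, 308 do not.)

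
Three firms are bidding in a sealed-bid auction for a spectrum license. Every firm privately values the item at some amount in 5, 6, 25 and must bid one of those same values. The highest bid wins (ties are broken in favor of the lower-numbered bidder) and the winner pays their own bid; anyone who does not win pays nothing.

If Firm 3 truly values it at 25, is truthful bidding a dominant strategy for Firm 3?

No

Consider the case where Firm 1 bids 5 and Firm 2 bids 5.
Truthful bid 25: wins, pays 25, utility 25 - 25 = 0.
Bid 6 instead: wins, pays 6, utility 25 - 6 = 19.
Since 19 > 0, bidding 6 is strictly better here, so truthful bidding is not dominant.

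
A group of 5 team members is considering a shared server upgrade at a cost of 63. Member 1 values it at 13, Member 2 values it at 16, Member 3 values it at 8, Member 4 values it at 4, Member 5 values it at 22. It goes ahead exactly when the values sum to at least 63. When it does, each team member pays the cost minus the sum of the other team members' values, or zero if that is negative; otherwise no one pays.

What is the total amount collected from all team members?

63

Total value 63 ≥ cost 63, so it is built.
Member 1: others sum to 50; max(0, 63 - 50) = 13.
Member 2: others sum to 47; max(0, 63 - 47) = 16.
Member 3: others sum to 55; max(0, 63 - 55) = 8.
Member 4: others sum to 59; max(0, 63 - 59) = 4.
Member 5: others sum to 41; max(0, 63 - 41) = 22.
Total collected = 13 + 16 + 8 + 4 + 22 = 63.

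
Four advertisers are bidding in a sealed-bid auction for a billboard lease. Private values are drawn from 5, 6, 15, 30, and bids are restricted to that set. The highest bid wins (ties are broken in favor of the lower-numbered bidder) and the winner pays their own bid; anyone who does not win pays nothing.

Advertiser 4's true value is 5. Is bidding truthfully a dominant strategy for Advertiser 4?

Check each profile of the others' bids and compare truth against every alternative bid.
Others bid (5, 5, 5): truth gives 0, best alternative gives -1.
Others bid (5, 5, 6): truth gives 0, best alternative gives 0.
Others bid (5, 5, 15): truth gives 0, best alternative gives 0.
Others bid (5, 5, 30): truth gives 0, best alternative gives 0.
Others bid (5, 6, 5): truth gives 0, best alternative gives 0.
Others bid (5, 6, 6): truth gives 0, best alternative gives 0.
(Remaining 58 profiles checked similarly; truth is weakly best in each.)
In every case the truthful bid is at least as good as any alternative, so it is a dominant strategy.

Yes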